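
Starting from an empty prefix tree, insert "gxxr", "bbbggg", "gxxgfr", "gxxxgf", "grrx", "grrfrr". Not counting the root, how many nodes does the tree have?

Count nodes per top-level branch (shared prefixes stored once):
  'b'-branch (bbbggg): 6 nodes
  'g'-branch (grrfrr, grrx, gxxgfr, gxxr, gxxxgf): 16 nodes
Sum: 22

22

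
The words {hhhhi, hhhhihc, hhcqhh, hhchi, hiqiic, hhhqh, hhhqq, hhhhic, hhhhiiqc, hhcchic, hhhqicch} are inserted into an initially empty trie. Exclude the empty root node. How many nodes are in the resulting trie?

33

Insert word by word; a character creates a node only if that edge doesn't already exist:
  "hhhhi" → 5 new (h, h, h, h, i)
  "hhhhihc" → prefix "hhhhi" already present; 2 new (h, c)
  "hhcqhh" → prefix "hh" already present; 4 new (c, q, h, h)
  "hhchi" → prefix "hhc" already present; 2 new (h, i)
  "hiqiic" → prefix "h" already present; 5 new (i, q, i, i, c)
  "hhhqh" → prefix "hhh" already present; 2 new (q, h)
  "hhhqq" → prefix "hhhq" already present; 1 new (q)
  "hhhhic" → prefix "hhhhi" already present; 1 new (c)
  "hhhhiiqc" → prefix "hhhhi" already present; 3 new (i, q, c)
  "hhcchic" → prefix "hhc" already present; 4 new (c, h, i, c)
  "hhhqicch" → prefix "hhhq" already present; 4 new (i, c, c, h)
Total nodes = 5 + 2 + 4 + 2 + 5 + 2 + 1 + 1 + 3 + 4 + 4 = 33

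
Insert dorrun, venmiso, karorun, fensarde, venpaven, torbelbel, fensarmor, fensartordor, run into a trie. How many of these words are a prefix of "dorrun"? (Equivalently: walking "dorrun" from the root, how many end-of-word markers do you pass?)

1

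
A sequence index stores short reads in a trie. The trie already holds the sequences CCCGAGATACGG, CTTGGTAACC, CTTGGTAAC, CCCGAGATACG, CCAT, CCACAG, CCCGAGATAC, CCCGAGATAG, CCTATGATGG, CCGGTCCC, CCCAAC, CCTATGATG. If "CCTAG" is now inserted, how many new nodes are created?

1

The longest prefix of "CCTAG" already in the trie is "CCTA" (length 4).
So 5 − 4 = 1 new nodes.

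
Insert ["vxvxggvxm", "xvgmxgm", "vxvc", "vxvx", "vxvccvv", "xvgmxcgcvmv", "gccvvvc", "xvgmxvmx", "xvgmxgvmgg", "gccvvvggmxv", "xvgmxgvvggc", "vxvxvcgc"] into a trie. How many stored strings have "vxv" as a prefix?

5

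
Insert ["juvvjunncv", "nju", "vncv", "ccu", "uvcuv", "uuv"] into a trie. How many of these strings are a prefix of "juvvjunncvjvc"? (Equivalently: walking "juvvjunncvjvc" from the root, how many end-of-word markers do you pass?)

1

Traverse "juvvjunncvjvc" character by character; count nodes along the way that are marked as word ends.
Prefixes of the query that are stored words: "juvvjunncv"
Count: 1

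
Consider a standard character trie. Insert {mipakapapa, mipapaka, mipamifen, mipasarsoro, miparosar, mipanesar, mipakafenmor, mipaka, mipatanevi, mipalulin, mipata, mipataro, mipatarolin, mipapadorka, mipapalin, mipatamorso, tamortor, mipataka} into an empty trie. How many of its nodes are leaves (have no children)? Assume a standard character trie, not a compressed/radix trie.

15

A leaf is a node with no children — equivalently, the end of a word that is not a proper prefix of any other stored word.
Those words: "mipakafenmor", "mipakapapa", "mipalulin", "mipamifen", "mipanesar", "mipapadorka", "mipapaka", "mipapalin", "miparosar", "mipasarsoro", "mipataka", "mipatamorso", "mipatanevi", "mipatarolin", "tamortor"
Leaf count: 15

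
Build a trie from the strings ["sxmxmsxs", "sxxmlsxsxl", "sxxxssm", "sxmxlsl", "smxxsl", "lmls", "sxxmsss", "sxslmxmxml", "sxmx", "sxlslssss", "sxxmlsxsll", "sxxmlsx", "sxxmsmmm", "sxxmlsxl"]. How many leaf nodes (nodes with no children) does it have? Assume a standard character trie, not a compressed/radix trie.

12

A leaf is a node with no children — equivalently, the end of a word that is not a proper prefix of any other stored word.
Those words: "lmls", "smxxsl", "sxlslssss", "sxmxlsl", "sxmxmsxs", "sxslmxmxml", "sxxmlsxl", "sxxmlsxsll", "sxxmlsxsxl", "sxxmsmmm", "sxxmsss", "sxxxssm"
Leaf count: 12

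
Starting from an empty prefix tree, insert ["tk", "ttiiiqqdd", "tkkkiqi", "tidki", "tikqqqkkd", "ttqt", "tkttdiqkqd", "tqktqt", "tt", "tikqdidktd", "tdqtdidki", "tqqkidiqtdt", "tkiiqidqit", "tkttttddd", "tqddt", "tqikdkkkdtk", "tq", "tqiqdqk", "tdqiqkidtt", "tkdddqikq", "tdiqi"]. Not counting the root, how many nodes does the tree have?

Count nodes per top-level branch (shared prefixes stored once):
  't'-branch (tdiqi, tdqiqkidtt, tdqtdidki, tidki, tikqdidktd, tikqqqkkd, tk, tkdddqikq, tkiiqidqit, tkkkiqi, tkttdiqkqd, tkttttddd, tq, tqddt, tqikdkkkdtk, tqiqdqk, tqktqt, tqqkidiqtdt, tt, ttiiiqqdd, ttqt): 110 nodes
Sum: 110

110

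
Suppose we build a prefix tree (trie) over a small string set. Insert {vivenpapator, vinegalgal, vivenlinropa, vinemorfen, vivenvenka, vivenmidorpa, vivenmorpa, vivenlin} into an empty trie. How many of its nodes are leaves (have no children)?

7

A leaf is a node with no children — equivalently, the end of a word that is not a proper prefix of any other stored word.
Those words: "vinegalgal", "vinemorfen", "vivenlinropa", "vivenmidorpa", "vivenmorpa", "vivenpapator", "vivenvenka"
Leaf count: 7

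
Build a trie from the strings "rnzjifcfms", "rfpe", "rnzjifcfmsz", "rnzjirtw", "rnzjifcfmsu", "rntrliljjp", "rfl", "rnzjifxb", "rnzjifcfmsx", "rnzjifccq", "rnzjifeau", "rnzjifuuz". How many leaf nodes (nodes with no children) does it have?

11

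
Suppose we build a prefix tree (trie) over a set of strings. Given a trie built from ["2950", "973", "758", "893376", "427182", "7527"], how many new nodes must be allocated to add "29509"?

1

"2950" is already a path in the trie; the remaining "9" must be added.
So 5 − 4 = 1 new nodes.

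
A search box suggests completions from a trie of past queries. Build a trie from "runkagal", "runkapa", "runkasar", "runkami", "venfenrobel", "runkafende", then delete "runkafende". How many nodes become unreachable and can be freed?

A node on "runkafende"'s path can go only if nothing else ends at it or branches off below it.
The suffix "fende" (5 nodes) is used only by "runkafende"; the node for "runka" still has the child "g", so pruning stops there.
Nodes removed: 5

5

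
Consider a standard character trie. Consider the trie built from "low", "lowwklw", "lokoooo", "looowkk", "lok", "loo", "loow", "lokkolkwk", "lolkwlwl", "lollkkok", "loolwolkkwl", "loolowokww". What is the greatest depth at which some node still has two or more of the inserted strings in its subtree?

The deepest shared node is where two words last agree before diverging.
e.g. "loolowokww" and "loolwolkkwl" share the prefix "lool" of length 4; no pair shares a longer one.
Longest shared-prefix length: 4

4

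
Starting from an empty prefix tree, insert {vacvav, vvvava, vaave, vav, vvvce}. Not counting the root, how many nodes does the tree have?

17

Insert word by word; a character creates a node only if that edge doesn't already exist:
  "vacvav" → 6 new (v, a, c, v, a, v)
  "vvvava" → prefix "v" already present; 5 new (v, v, a, v, a)
  "vaave" → prefix "va" already present; 3 new (a, v, e)
  "vav" → prefix "va" already present; 1 new (v)
  "vvvce" → prefix "vvv" already present; 2 new (c, e)
Total nodes = 6 + 5 + 3 + 1 + 2 = 17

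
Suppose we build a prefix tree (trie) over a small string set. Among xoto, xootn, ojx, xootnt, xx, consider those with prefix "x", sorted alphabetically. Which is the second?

xootnt

Words with prefix "x", in lexicographic order: "xootn", "xootnt", "xoto", "xx"
The 2nd is xootnt.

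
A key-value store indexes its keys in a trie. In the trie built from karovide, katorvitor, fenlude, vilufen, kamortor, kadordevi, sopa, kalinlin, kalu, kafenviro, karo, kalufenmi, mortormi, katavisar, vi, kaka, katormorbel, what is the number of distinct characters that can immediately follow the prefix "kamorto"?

Follow the path "kamorto" to its node, then look at its outgoing edges.
Distinct next characters after "kamorto": r.
That node has 1 child edge.

1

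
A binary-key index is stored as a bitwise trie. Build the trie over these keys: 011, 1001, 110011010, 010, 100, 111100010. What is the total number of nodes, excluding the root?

Trie structure (* marks end of a word):
(root)
├─ 0
│  └─ 1
│     ├─ 0 *
│     └─ 1 *
└─ 1
   ├─ 0
   │  └─ 0 *
   │     └─ 1 *
   └─ 1
      ├─ 0
      │  └─ 0
      │     └─ 1
      │        └─ 1
      │           └─ 0
      │              └─ 1
      │                 └─ 0 *
      └─ 1
         └─ 1
            └─ 0
               └─ 0
                  └─ 0
                     └─ 1
                        └─ 0 *
Counting every labelled node above: 23.

23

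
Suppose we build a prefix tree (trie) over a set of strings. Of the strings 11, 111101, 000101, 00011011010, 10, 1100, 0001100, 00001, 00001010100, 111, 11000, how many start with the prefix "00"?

5

Filter for entries beginning with "00":
Matches: "00001", "00001010100", "000101", "0001100", "00011011010"
Count: 5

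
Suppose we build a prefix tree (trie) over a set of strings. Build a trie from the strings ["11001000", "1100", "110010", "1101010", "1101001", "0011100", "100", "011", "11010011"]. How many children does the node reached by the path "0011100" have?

Walk "0011100" from the root, arriving at one node.
No stored string extends past "0011100".
That node has 0 child edges.

0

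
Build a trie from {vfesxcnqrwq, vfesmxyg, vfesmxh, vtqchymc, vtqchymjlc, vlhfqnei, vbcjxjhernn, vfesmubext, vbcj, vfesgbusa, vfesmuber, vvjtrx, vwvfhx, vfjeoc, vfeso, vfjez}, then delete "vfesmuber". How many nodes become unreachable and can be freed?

1

A node on "vfesmuber"'s path can go only if nothing else ends at it or branches off below it.
The suffix "r" (1 node) is used only by "vfesmuber"; the node for "vfesmube" still has the child "x", so pruning stops there.
Nodes removed: 1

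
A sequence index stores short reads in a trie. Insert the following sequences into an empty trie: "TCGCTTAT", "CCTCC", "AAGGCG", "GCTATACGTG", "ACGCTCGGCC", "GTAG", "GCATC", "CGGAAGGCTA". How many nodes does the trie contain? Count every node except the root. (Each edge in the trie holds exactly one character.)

53

For each word, the new-node count is its length minus the longest prefix already in the trie:
  "TCGCTTAT" → 8 new (T, C, G, C, T, T, A, T)
  "CCTCC" → 5 new (C, C, T, C, C)
  "AAGGCG" → 6 new (A, A, G, G, C, G)
  "GCTATACGTG" → 10 new (G, C, T, A, T, A, C, G, T, G)
  "ACGCTCGGCC" → prefix "A" already present; 9 new (C, G, C, T, C, G, G, C, C)
  "GTAG" → prefix "G" already present; 3 new (T, A, G)
  "GCATC" → prefix "GC" already present; 3 new (A, T, C)
  "CGGAAGGCTA" → prefix "C" already present; 9 new (G, G, A, A, G, G, C, T, A)
Total nodes = 8 + 5 + 6 + 10 + 9 + 3 + 3 + 9 = 53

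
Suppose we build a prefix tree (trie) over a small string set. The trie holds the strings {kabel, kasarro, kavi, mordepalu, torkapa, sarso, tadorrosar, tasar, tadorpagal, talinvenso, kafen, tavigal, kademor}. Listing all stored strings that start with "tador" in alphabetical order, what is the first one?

tadorpagal

Words with prefix "tador", in lexicographic order: "tadorpagal", "tadorrosar"
The 1st is tadorpagal.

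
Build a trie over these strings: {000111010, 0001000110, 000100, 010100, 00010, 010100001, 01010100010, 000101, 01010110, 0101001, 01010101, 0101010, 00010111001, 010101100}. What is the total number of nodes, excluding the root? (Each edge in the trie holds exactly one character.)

40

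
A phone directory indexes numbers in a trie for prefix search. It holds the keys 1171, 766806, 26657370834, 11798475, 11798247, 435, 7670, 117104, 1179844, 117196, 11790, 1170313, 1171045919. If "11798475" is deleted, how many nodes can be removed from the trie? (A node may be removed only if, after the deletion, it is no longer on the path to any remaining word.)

2

After clearing the end-marker at "11798475", prune upward until reaching a node still needed by another word.
The suffix "75" (2 nodes) is used only by "11798475"; the node for "117984" still has the child "4", so pruning stops there.
Nodes removed: 2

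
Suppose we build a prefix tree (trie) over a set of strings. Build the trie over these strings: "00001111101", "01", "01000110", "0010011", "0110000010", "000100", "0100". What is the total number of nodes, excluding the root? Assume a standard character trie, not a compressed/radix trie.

Trie structure (* marks end of a word):
(root)
└─ 0
   ├─ 0
   │  ├─ 0
   │  │  ├─ 0
   │  │  │  └─ 1
   │  │  │     └─ 1
   │  │  │        └─ 1
   │  │  │           └─ 1
   │  │  │              └─ 1
   │  │  │                 └─ 0
   │  │  │                    └─ 1 *
   │  │  └─ 1
   │  │     └─ 0
   │  │        └─ 0 *
   │  └─ 1
   │     └─ 0
   │        └─ 0
   │           └─ 1
   │              └─ 1 *
   └─ 1 *
      ├─ 0
      │  └─ 0 *
      │     └─ 0
      │        └─ 1
      │           └─ 1
      │              └─ 0 *
      └─ 1
         └─ 0
            └─ 0
               └─ 0
                  └─ 0
                     └─ 0
                        └─ 1
                           └─ 0 *
Counting every labelled node above: 34.

34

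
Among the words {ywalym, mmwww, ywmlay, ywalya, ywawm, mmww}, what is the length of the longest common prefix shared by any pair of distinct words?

5

The deepest shared node is where two words last agree before diverging.
"ywalya" and "ywalym" agree on "ywaly" (5 characters) before diverging; nothing deeper is shared.
Longest shared-prefix length: 5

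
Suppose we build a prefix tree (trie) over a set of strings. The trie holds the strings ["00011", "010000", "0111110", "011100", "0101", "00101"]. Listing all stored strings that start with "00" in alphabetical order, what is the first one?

00011

DFS of the "00" subtree visits, in order: "00011", "00101"
Position 1: 00011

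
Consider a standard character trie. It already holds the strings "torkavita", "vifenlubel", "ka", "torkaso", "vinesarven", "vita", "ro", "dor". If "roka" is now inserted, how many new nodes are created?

2

Walking "roka" from the root, the first 2 characters ("ro") follow existing edges; "k" is the first miss.
Each of the 2 remaining characters creates one node.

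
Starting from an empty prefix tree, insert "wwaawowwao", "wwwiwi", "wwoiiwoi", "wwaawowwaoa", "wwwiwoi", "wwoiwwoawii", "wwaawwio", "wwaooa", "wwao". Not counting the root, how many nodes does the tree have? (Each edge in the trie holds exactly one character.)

36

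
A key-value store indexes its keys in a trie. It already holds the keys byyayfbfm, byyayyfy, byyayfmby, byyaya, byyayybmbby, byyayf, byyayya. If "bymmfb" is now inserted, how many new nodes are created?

The longest prefix of "bymmfb" already in the trie is "by" (length 2).
New nodes needed: |"bymmfb"| − 2 = 6 − 2 = 4.

4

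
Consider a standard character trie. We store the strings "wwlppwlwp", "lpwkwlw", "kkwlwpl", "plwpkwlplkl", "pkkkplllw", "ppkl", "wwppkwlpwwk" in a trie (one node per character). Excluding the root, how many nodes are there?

54

Count nodes per top-level branch (shared prefixes stored once):
  'k'-branch (kkwlwpl): 7 nodes
  'l'-branch (lpwkwlw): 7 nodes
  'p'-branch (pkkkplllw, plwpkwlplkl, ppkl): 22 nodes
  'w'-branch (wwlppwlwp, wwppkwlpwwk): 18 nodes
Sum: 54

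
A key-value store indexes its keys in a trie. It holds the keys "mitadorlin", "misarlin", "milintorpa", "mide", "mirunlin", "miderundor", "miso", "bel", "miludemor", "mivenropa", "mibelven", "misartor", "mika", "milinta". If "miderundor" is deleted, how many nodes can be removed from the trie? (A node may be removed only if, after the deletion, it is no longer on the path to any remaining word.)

6

After clearing the end-marker at "miderundor", prune upward until reaching a node still needed by another word.
The suffix "rundor" (6 nodes) is used only by "miderundor"; "mide" is itself a stored word, so pruning stops there.
Nodes removed: 6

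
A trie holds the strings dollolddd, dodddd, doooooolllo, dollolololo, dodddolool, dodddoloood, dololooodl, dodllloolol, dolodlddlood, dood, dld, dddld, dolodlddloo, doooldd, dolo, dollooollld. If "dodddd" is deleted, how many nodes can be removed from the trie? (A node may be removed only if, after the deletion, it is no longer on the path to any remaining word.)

Walk "dodddd" from the leaf back toward the root, removing each node that no remaining word uses.
The suffix "d" (1 node) is used only by "dodddd"; the node for "doddd" still has the child "o", so pruning stops there.
Nodes removed: 1

1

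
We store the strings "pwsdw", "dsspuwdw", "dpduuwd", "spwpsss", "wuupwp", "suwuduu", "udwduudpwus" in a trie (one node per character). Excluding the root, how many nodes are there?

49

Count nodes per top-level branch (shared prefixes stored once):
  'd'-branch (dpduuwd, dsspuwdw): 14 nodes
  'p'-branch (pwsdw): 5 nodes
  's'-branch (spwpsss, suwuduu): 13 nodes
  'u'-branch (udwduudpwus): 11 nodes
  'w'-branch (wuupwp): 6 nodes
Sum: 49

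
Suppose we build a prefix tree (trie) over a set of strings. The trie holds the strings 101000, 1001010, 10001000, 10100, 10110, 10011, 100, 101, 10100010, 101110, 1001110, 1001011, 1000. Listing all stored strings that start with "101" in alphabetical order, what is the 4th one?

DFS of the "101" subtree visits, in order: "101", "10100", "101000", "10100010", "10110", "101110"
The 4th is 10100010.

10100010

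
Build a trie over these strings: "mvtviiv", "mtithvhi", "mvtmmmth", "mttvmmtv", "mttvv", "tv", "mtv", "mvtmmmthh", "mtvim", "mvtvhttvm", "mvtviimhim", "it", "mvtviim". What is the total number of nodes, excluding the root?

Insert word by word; a character creates a node only if that edge doesn't already exist:
  "mvtviiv" → 7 new (m, v, t, v, i, i, v)
  "mtithvhi" → prefix "m" already present; 7 new (t, i, t, h, v, h, i)
  "mvtmmmth" → prefix "mvt" already present; 5 new (m, m, m, t, h)
  "mttvmmtv" → prefix "mt" already present; 6 new (t, v, m, m, t, v)
  "mttvv" → prefix "mttv" already present; 1 new (v)
  "tv" → 2 new (t, v)
  "mtv" → prefix "mt" already present; 1 new (v)
  "mvtmmmthh" → prefix "mvtmmmth" already present; 1 new (h)
  "mtvim" → prefix "mtv" already present; 2 new (i, m)
  "mvtvhttvm" → prefix "mvtv" already present; 5 new (h, t, t, v, m)
  "mvtviimhim" → prefix "mvtvii" already present; 4 new (m, h, i, m)
  "it" → 2 new (i, t)
  "mvtviim" → prefix "mvtviim" already present; 0 new (none)
Total nodes = 7 + 7 + 5 + 6 + 1 + 2 + 1 + 1 + 2 + 5 + 4 + 2 + 0 = 43

43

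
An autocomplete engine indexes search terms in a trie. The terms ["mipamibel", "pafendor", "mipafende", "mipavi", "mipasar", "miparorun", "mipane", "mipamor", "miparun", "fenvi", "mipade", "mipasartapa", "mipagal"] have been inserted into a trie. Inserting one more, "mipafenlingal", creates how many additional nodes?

Walking "mipafenlingal" from the root, the first 7 characters ("mipafen") follow existing edges; "l" is the first miss.
So 13 − 7 = 6 new nodes.

6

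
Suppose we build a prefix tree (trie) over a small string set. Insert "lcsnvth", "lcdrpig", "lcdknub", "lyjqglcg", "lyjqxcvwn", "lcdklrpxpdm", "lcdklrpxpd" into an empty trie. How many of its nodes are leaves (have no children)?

6

Leaves are exactly the stored words that no other stored word extends.
Those words: "lcdklrpxpdm", "lcdknub", "lcdrpig", "lcsnvth", "lyjqglcg", "lyjqxcvwn"
Leaf count: 6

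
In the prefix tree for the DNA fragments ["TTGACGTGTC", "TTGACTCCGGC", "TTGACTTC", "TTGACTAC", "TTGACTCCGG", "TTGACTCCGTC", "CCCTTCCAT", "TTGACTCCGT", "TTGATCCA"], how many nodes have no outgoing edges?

A leaf is a node with no children — equivalently, the end of a word that is not a proper prefix of any other stored word.
Those words: "CCCTTCCAT", "TTGACGTGTC", "TTGACTAC", "TTGACTCCGGC", "TTGACTCCGTC", "TTGACTTC", "TTGATCCA"
Leaf count: 7

7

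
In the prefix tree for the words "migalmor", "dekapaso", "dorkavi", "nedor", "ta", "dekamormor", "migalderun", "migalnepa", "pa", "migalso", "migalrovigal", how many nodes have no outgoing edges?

11

A leaf is a node with no children — equivalently, the end of a word that is not a proper prefix of any other stored word.
Those words: "dekamormor", "dekapaso", "dorkavi", "migalderun", "migalmor", "migalnepa", "migalrovigal", "migalso", "nedor", "pa", "ta"
Leaf count: 11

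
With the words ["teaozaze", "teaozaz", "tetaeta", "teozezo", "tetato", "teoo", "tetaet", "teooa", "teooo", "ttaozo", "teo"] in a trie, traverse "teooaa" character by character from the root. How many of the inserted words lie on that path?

Walk "teooaa" from the root; an end-of-word marker is hit whenever a stored word is a prefix of "teooaa".
Prefixes of the query that are stored words: "teo", "teoo", "teooa"
Count: 3

3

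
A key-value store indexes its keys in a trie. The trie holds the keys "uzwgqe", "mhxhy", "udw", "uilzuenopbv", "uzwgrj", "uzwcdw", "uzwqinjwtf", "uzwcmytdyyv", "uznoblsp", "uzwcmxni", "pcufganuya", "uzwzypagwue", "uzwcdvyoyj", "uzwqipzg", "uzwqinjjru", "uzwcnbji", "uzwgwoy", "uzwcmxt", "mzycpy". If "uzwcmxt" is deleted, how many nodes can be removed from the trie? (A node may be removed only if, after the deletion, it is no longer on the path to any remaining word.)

After clearing the end-marker at "uzwcmxt", prune upward until reaching a node still needed by another word.
The suffix "t" (1 node) is used only by "uzwcmxt"; the node for "uzwcmx" still has the child "n", so pruning stops there.
Nodes removed: 1

1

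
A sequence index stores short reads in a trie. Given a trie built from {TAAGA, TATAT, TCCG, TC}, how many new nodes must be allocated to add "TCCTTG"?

3

"TCC" is already a path in the trie; the remaining "TTG" must be added.
Each of the 3 remaining characters creates one node.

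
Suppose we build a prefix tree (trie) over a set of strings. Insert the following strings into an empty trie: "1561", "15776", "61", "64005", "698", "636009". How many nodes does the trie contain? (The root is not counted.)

Trace insertions, counting only characters that open a new branch:
  "1561" → 4 new (1, 5, 6, 1)
  "15776" → prefix "15" already present; 3 new (7, 7, 6)
  "61" → 2 new (6, 1)
  "64005" → prefix "6" already present; 4 new (4, 0, 0, 5)
  "698" → prefix "6" already present; 2 new (9, 8)
  "636009" → prefix "6" already present; 5 new (3, 6, 0, 0, 9)
Total nodes = 4 + 3 + 2 + 4 + 2 + 5 = 20

20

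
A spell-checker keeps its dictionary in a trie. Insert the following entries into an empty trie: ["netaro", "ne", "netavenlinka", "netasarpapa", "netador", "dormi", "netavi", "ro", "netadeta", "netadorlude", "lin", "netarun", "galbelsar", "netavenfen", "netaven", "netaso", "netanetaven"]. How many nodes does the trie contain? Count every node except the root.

64

Count nodes per top-level branch (shared prefixes stored once):
  'd'-branch (dormi): 5 nodes
  'g'-branch (galbelsar): 9 nodes
  'l'-branch (lin): 3 nodes
  'n'-branch (ne, netadeta, netador, netadorlude, netanetaven, netaro, netarun, netasarpapa, netaso, netaven, netavenfen, netavenlinka, netavi): 45 nodes
  'r'-branch (ro): 2 nodes
Sum: 64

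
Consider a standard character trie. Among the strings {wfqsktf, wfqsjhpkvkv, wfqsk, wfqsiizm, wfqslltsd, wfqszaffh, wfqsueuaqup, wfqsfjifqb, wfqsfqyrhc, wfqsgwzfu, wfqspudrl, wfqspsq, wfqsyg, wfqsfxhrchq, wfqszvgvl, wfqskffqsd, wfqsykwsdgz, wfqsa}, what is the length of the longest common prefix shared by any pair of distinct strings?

Look for the deepest trie node that still has at least two words in its subtree.
e.g. "wfqsfjifqb" and "wfqsfqyrhc" share the prefix "wfqsf" of length 5; no pair shares a longer one.
Longest shared-prefix length: 5

5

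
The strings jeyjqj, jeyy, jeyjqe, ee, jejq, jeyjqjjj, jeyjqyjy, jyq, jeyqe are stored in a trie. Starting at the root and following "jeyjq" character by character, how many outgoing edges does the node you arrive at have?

Follow the path "jeyjq" to its node, then look at its outgoing edges.
Distinct next characters after "jeyjq": e, j, y.
That node has 3 child edges.

3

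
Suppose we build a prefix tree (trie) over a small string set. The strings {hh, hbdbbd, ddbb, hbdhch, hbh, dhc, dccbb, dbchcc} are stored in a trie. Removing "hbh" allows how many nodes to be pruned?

1

Walk "hbh" from the leaf back toward the root, removing each node that no remaining word uses.
The suffix "h" (1 node) is used only by "hbh"; the node for "hb" still has the child "d", so pruning stops there.
Nodes removed: 1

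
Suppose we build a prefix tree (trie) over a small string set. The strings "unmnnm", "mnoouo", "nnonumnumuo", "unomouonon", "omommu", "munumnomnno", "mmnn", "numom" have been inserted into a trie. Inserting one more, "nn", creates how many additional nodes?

Every character of "nn" already lies on an existing path (it is a prefix of some stored word).
No new nodes are needed: 0.

0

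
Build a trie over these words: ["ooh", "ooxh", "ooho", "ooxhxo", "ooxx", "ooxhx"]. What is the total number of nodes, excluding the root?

Trace insertions, counting only characters that open a new branch:
  "ooh" → 3 new (o, o, h)
  "ooxh" → prefix "oo" already present; 2 new (x, h)
  "ooho" → prefix "ooh" already present; 1 new (o)
  "ooxhxo" → prefix "ooxh" already present; 2 new (x, o)
  "ooxx" → prefix "oox" already present; 1 new (x)
  "ooxhx" → prefix "ooxhx" already present; 0 new (none)
Total nodes = 3 + 2 + 1 + 2 + 1 + 0 = 9

9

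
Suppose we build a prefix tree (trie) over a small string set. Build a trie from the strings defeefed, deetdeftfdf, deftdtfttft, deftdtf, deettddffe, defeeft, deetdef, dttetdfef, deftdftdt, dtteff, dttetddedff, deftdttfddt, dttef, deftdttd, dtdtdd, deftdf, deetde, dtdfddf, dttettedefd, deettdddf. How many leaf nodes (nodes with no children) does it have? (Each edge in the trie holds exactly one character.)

A leaf is a node with no children — equivalently, the end of a word that is not a proper prefix of any other stored word.
Those words: "deetdeftfdf", "deettdddf", "deettddffe", "defeefed", "defeeft", "deftdftdt", "deftdtfttft", "deftdttd", "deftdttfddt", "dtdfddf", "dtdtdd", "dtteff", "dttetddedff", "dttetdfef", "dttettedefd"
Leaf count: 15

15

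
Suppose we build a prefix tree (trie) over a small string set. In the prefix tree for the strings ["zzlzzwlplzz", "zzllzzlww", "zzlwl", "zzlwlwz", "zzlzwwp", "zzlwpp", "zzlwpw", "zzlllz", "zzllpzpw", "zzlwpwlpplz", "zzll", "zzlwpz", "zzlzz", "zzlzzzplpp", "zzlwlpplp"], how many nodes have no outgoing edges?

11

A leaf is a node with no children — equivalently, the end of a word that is not a proper prefix of any other stored word.
Those words: "zzlllz", "zzllpzpw", "zzllzzlww", "zzlwlpplp", "zzlwlwz", "zzlwpp", "zzlwpwlpplz", "zzlwpz", "zzlzwwp", "zzlzzwlplzz", "zzlzzzplpp"
Leaf count: 11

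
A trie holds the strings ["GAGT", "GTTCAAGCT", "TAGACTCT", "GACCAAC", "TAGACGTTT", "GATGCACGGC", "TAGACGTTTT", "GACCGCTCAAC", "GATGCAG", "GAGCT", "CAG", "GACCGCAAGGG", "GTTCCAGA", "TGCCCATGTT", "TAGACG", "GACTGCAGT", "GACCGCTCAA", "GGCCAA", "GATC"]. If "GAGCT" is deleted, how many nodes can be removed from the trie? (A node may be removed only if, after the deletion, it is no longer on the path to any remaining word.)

2

After clearing the end-marker at "GAGCT", prune upward until reaching a node still needed by another word.
The suffix "CT" (2 nodes) is used only by "GAGCT"; the node for "GAG" still has the child "T", so pruning stops there.
Nodes removed: 2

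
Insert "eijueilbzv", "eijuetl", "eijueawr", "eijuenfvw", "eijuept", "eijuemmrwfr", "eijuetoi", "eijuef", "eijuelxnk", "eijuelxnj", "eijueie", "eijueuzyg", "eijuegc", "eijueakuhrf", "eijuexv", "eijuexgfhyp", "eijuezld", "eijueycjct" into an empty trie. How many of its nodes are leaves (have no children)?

A leaf is a node with no children — equivalently, the end of a word that is not a proper prefix of any other stored word.
Those words: "eijueakuhrf", "eijueawr", "eijuef", "eijuegc", "eijueie", "eijueilbzv", "eijuelxnj", "eijuelxnk", "eijuemmrwfr", "eijuenfvw", "eijuept", "eijuetl", "eijuetoi", "eijueuzyg", "eijuexgfhyp", "eijuexv", "eijueycjct", "eijuezld"
Leaf count: 18

18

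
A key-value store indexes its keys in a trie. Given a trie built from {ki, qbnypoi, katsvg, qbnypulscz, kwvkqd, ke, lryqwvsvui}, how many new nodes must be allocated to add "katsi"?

"kats" is already a path in the trie; the remaining "i" must be added.
So 5 − 4 = 1 new nodes.

1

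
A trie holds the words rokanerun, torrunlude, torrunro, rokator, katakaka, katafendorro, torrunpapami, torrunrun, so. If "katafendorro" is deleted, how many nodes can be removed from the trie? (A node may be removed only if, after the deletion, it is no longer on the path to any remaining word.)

Walk "katafendorro" from the leaf back toward the root, removing each node that no remaining word uses.
The suffix "fendorro" (8 nodes) is used only by "katafendorro"; the node for "kata" still has the child "k", so pruning stops there.
Nodes removed: 8

8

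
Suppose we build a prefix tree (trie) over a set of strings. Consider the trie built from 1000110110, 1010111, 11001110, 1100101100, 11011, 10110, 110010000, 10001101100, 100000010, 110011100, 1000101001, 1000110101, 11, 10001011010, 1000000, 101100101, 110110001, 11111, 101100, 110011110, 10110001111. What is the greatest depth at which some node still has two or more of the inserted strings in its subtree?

10

Equivalently: take the maximum, over all pairs, of their longest common prefix length.
"1000110110" and "10001101100" agree on "1000110110" (10 characters) before diverging; nothing deeper is shared.
Longest shared-prefix length: 10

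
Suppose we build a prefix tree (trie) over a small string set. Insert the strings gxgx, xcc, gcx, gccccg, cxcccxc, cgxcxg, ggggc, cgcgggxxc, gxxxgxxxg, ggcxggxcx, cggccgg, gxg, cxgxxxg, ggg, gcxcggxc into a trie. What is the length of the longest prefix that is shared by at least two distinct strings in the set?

The deepest shared node is where two words last agree before diverging.
e.g. "gcx" and "gcxcggxc" share the prefix "gcx" of length 3; no pair shares a longer one.
Longest shared-prefix length: 3

3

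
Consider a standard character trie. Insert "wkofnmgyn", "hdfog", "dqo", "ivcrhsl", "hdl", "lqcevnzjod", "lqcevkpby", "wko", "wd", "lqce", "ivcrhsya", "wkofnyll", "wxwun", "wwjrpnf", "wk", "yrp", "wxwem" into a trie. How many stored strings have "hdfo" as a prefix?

Walk to "hdfo"; the words in its subtree are exactly those with that prefix.
Words under "hdfo": hdfog
Count: 1

1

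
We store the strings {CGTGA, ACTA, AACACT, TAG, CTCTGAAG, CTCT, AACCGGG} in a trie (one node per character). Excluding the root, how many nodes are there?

Trie structure (* marks end of a word):
(root)
├─ A
│  ├─ A
│  │  └─ C
│  │     ├─ A
│  │     │  └─ C
│  │     │     └─ T *
│  │     └─ C
│  │        └─ G
│  │           └─ G
│  │              └─ G *
│  └─ C
│     └─ T
│        └─ A *
├─ C
│  ├─ G
│  │  └─ T
│  │     └─ G
│  │        └─ A *
│  └─ T
│     └─ C
│        └─ T *
│           └─ G
│              └─ A
│                 └─ A
│                    └─ G *
└─ T
   └─ A
      └─ G *
Counting every labelled node above: 28.

28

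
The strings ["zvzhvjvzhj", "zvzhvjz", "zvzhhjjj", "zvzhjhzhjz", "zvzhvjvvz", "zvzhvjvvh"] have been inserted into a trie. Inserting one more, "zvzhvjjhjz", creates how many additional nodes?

4

The longest prefix of "zvzhvjjhjz" already in the trie is "zvzhvj" (length 6).
So 10 − 6 = 4 new nodes.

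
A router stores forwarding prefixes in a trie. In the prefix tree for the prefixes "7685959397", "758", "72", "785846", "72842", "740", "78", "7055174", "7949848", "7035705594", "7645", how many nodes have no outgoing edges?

A leaf is a node with no children — equivalently, the end of a word that is not a proper prefix of any other stored word.
Those words: "7035705594", "7055174", "72842", "740", "758", "7645", "7685959397", "785846", "7949848"
Leaf count: 9

9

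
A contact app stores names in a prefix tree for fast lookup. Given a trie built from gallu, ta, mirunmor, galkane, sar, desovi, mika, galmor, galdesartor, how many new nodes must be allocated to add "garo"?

The longest prefix of "garo" already in the trie is "ga" (length 2).
Each of the 2 remaining characters creates one node.

2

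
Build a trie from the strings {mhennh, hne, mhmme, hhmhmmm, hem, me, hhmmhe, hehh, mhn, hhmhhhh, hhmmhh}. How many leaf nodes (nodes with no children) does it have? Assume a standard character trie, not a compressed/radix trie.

11

A leaf is a node with no children — equivalently, the end of a word that is not a proper prefix of any other stored word.
Those words: "hehh", "hem", "hhmhhhh", "hhmhmmm", "hhmmhe", "hhmmhh", "hne", "me", "mhennh", "mhmme", "mhn"
Leaf count: 11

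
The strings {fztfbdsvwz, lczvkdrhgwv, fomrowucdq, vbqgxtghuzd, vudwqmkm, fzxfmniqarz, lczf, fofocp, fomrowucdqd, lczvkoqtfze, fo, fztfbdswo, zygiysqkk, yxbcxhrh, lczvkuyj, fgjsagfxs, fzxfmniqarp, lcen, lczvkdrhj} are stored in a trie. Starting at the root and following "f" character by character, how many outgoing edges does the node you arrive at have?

3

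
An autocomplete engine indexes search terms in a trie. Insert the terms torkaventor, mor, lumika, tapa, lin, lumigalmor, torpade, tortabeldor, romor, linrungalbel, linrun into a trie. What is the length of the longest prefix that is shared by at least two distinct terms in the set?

Equivalently: take the maximum, over all pairs, of their longest common prefix length.
"linrun" and "linrungalbel" agree on "linrun" (6 characters) before diverging; nothing deeper is shared.
Longest shared-prefix length: 6

6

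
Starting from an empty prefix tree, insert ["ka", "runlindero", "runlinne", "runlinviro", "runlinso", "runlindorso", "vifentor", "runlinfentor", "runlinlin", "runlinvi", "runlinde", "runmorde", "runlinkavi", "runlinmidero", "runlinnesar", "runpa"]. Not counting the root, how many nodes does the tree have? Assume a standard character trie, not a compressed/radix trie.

61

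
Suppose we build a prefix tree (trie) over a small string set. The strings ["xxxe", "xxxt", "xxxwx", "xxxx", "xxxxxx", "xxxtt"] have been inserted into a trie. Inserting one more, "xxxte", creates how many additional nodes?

1

Walking "xxxte" from the root, the first 4 characters ("xxxt") follow existing edges; "e" is the first miss.
Each of the 1 remaining characters creates one node.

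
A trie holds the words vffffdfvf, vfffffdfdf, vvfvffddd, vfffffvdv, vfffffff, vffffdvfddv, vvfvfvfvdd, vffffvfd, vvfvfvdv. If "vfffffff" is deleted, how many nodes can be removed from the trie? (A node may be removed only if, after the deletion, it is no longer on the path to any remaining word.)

A node on "vfffffff"'s path can go only if nothing else ends at it or branches off below it.
The suffix "ff" (2 nodes) is used only by "vfffffff"; the node for "vfffff" still has the child "d", so pruning stops there.
Nodes removed: 2

2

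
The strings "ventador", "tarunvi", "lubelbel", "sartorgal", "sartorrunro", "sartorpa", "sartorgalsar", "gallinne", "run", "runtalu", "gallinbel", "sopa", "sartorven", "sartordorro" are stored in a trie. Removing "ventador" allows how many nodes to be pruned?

8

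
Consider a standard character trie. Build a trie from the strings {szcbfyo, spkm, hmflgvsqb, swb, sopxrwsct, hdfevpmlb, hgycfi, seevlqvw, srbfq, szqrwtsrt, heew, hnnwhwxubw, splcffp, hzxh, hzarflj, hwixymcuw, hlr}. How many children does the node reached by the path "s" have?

Follow the path "s" to its node, then look at its outgoing edges.
Characters that immediately follow "s" among the stored strings: {e, o, p, r, w, z}.
That node has 6 child edges.

6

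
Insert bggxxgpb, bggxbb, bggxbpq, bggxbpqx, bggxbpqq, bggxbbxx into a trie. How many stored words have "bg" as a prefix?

Walk to "bg"; the words in its subtree are exactly those with that prefix.
Matches: "bggxbb", "bggxbbxx", "bggxbpq", "bggxbpqq", "bggxbpqx", "bggxxgpb"
Count: 6

6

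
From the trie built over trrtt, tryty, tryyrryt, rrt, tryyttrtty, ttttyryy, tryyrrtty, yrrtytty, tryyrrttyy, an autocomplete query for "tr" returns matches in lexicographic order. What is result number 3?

Filter for "tr…" and sort: "trrtt", "tryty", "tryyrrtty", "tryyrrttyy", "tryyrryt", "tryyttrtty"
The 3rd is tryyrrtty.

tryyrrtty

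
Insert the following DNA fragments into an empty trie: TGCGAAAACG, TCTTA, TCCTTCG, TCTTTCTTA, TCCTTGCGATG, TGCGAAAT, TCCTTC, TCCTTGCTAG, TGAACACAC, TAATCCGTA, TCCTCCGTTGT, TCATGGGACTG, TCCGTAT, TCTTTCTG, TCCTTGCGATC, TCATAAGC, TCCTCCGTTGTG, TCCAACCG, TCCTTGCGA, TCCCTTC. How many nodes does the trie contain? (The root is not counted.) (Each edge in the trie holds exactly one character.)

Trace insertions, counting only characters that open a new branch:
  "TGCGAAAACG" → 10 new (T, G, C, G, A, A, A, A, C, G)
  "TCTTA" → prefix "T" already present; 4 new (C, T, T, A)
  "TCCTTCG" → prefix "TC" already present; 5 new (C, T, T, C, G)
  "TCTTTCTTA" → prefix "TCTT" already present; 5 new (T, C, T, T, A)
  "TCCTTGCGATG" → prefix "TCCTT" already present; 6 new (G, C, G, A, T, G)
  "TGCGAAAT" → prefix "TGCGAAA" already present; 1 new (T)
  "TCCTTC" → prefix "TCCTTC" already present; 0 new (none)
  "TCCTTGCTAG" → prefix "TCCTTGC" already present; 3 new (T, A, G)
  "TGAACACAC" → prefix "TG" already present; 7 new (A, A, C, A, C, A, C)
  "TAATCCGTA" → prefix "T" already present; 8 new (A, A, T, C, C, G, T, A)
  "TCCTCCGTTGT" → prefix "TCCT" already present; 7 new (C, C, G, T, T, G, T)
  "TCATGGGACTG" → prefix "TC" already present; 9 new (A, T, G, G, G, A, C, T, G)
  "TCCGTAT" → prefix "TCC" already present; 4 new (G, T, A, T)
  "TCTTTCTG" → prefix "TCTTTCT" already present; 1 new (G)
  "TCCTTGCGATC" → prefix "TCCTTGCGAT" already present; 1 new (C)
  "TCATAAGC" → prefix "TCAT" already present; 4 new (A, A, G, C)
  "TCCTCCGTTGTG" → prefix "TCCTCCGTTGT" already present; 1 new (G)
  "TCCAACCG" → prefix "TCC" already present; 5 new (A, A, C, C, G)
  "TCCTTGCGA" → prefix "TCCTTGCGA" already present; 0 new (none)
  "TCCCTTC" → prefix "TCC" already present; 4 new (C, T, T, C)
Total nodes = 10 + 4 + 5 + 5 + 6 + 1 + 0 + 3 + 7 + 8 + 7 + 9 + 4 + 1 + 1 + 4 + 1 + 5 + 0 + 4 = 85

85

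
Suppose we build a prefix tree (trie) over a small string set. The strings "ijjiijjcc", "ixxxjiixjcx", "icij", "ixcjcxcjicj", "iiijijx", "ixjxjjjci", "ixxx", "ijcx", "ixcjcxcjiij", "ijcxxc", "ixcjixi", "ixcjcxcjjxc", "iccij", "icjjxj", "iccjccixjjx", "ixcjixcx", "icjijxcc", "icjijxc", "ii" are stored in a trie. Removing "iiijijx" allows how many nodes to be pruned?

After clearing the end-marker at "iiijijx", prune upward until reaching a node still needed by another word.
The suffix "ijijx" (5 nodes) is used only by "iiijijx"; "ii" is itself a stored word, so pruning stops there.
Nodes removed: 5

5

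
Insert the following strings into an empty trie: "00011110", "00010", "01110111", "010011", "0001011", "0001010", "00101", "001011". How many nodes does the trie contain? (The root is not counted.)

Count nodes per top-level branch (shared prefixes stored once):
  '0'-branch (00010, 0001010, 0001011, 00011110, 00101, 001011, 010011, 01110111): 27 nodes
Sum: 27

27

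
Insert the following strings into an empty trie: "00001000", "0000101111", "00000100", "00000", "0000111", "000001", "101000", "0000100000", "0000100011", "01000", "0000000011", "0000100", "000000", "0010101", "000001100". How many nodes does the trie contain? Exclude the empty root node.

45

Trace insertions, counting only characters that open a new branch:
  "00001000" → 8 new (0, 0, 0, 0, 1, 0, 0, 0)
  "0000101111" → prefix "000010" already present; 4 new (1, 1, 1, 1)
  "00000100" → prefix "0000" already present; 4 new (0, 1, 0, 0)
  "00000" → prefix "00000" already present; 0 new (none)
  "0000111" → prefix "00001" already present; 2 new (1, 1)
  "000001" → prefix "000001" already present; 0 new (none)
  "101000" → 6 new (1, 0, 1, 0, 0, 0)
  "0000100000" → prefix "00001000" already present; 2 new (0, 0)
  "0000100011" → prefix "00001000" already present; 2 new (1, 1)
  "01000" → prefix "0" already present; 4 new (1, 0, 0, 0)
  "0000000011" → prefix "00000" already present; 5 new (0, 0, 0, 1, 1)
  "0000100" → prefix "0000100" already present; 0 new (none)
  "000000" → prefix "000000" already present; 0 new (none)
  "0010101" → prefix "00" already present; 5 new (1, 0, 1, 0, 1)
  "000001100" → prefix "000001" already present; 3 new (1, 0, 0)
Total nodes = 8 + 4 + 4 + 0 + 2 + 0 + 6 + 2 + 2 + 4 + 5 + 0 + 0 + 5 + 3 = 45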